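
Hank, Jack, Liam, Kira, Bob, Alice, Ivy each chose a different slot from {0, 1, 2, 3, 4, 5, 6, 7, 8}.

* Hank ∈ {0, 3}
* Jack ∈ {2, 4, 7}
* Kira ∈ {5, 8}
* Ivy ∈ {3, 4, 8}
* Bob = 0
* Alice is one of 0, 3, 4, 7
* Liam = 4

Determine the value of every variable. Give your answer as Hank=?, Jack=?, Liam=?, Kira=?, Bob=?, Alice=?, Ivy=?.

Liam must be 4 (only option left). Strike 4 from Jack, Alice, Ivy.
That leaves Bob = 0. Remove 0 from Hank, Alice.
Hank must be 3 (only option left). Remove 3 from Alice, Ivy.
That leaves Alice = 7. Remove 7 from Jack.
Ivy's domain is down to {8}, so Ivy = 8. So Kira can't be 8.
Jack has just one choice, so Jack = 2.
Kira's domain is down to {5}, so Kira = 5.

Hank=3, Jack=2, Liam=4, Kira=5, Bob=0, Alice=7, Ivy=8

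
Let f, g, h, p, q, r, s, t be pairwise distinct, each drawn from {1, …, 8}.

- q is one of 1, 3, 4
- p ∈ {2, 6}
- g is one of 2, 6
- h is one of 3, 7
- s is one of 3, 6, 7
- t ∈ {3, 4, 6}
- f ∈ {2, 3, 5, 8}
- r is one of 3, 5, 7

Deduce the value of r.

5

Among the 8 variables, 1 fits only q (and all 8 values in {1, 2, 3, 4, 5, 6, 7, 8} must be used), so q = 1.
Among the 7 still-open variables, 4 fits only t (and all 7 values in {2, 3, 4, 5, 6, 7, 8} must be used), so t = 4.
The 6 still-open variables together cover exactly {2, 3, 5, 6, 7, 8} — 6 values for 6 variables — and 8 appears only in f's list, so f = 8.
The 5 still-open variables together cover exactly {2, 3, 5, 6, 7} — 5 values for 5 variables — and 5 appears only in r's list, so r = 5.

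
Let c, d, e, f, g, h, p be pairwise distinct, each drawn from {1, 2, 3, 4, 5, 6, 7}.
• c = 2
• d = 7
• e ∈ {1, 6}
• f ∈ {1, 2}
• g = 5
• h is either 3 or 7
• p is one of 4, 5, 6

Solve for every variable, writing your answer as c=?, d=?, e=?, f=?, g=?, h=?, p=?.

c=2, d=7, e=6, f=1, g=5, h=3, p=4

c has just one choice, so c = 2. Eliminate 2 elsewhere: f.
d's domain is down to {7}, so d = 7. Eliminate 7 elsewhere: h.
f has just one choice, so f = 1. Strike 1 from e.
g has just one choice, so g = 5. Remove 5 from p.
h's domain is down to {3}, so h = 3.
e must be 6 (only option left). Eliminate 6 elsewhere: p.
p must be 4 (only option left).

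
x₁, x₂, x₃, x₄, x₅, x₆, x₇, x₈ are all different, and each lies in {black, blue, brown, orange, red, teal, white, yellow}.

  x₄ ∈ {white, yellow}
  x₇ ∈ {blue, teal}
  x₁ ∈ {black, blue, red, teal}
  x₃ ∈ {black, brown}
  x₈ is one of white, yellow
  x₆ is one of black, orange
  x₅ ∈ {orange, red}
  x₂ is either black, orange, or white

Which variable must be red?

x₅

The 8 variables together cover exactly {black, blue, brown, orange, red, teal, white, yellow} — 8 values for 8 variables — and brown appears only in x₃'s list, so x₃ = brown.
x₄ and x₈ between them cover only {white, yellow} — a naked pair. Remove those values from x₂.
The 2 variables x₂ and x₆ are confined to {black, orange}, which locks those values in; drop them from x₁, x₅.
So red goes to x₅.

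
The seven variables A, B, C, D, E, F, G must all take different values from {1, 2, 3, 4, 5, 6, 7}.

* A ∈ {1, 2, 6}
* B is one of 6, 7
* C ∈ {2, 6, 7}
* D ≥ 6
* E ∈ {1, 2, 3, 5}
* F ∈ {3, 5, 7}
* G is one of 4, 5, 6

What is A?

Among the 7 variables, 4 fits only G (and all 7 values in {1, 2, 3, 4, 5, 6, 7} must be used), so G = 4.
B and D share exactly the 2 values {6, 7}; by pigeonhole those values go to them, so strike 6, 7 from A, C, F.
C must be 2 (only option left). So A, E can't be 2.
So A = 1.

1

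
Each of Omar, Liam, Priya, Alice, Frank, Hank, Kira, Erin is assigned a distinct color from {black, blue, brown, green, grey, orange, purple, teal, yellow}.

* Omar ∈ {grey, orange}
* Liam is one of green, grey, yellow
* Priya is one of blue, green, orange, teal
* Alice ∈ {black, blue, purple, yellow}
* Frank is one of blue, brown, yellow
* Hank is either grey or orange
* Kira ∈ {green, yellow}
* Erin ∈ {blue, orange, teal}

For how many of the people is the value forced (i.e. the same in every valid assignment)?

Omar and Hank between them cover only {grey, orange} — a naked pair. Remove those values from Liam, Priya, Erin.
Liam and Kira share exactly the 2 values {green, yellow}; by pigeonhole those values go to them, so strike green, yellow from Priya, Alice, Frank.
Priya and Erin share exactly the 2 values {blue, teal}; by pigeonhole those values go to them, so strike blue, teal from Alice, Frank.
That leaves Frank = brown.
Determined: Frank=brown. The other people each still have more than one consistent value. That makes 1.

1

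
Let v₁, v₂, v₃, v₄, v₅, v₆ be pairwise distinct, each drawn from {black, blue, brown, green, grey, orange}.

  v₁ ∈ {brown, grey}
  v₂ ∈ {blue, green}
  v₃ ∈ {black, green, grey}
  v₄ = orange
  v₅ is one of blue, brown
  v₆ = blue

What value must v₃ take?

black

v₄'s domain is down to {orange}, so v₄ = orange.
v₆ must be blue (only option left). Remove blue from v₂, v₅.
v₂'s domain is down to {green}, so v₂ = green. So v₃ can't be green.
v₅ has just one choice, so v₅ = brown. Strike brown from v₁.
v₁ has just one choice, so v₁ = grey. Eliminate grey elsewhere: v₃.
So v₃ = black.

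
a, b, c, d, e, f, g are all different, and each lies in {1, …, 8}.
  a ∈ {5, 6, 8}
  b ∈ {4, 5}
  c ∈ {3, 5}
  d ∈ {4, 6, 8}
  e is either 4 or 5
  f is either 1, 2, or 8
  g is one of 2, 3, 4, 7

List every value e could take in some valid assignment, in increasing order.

4, 5

The 2 variables b and e are confined to {4, 5}, which locks those values in; drop them from a, c, d, g.
c must be 3 (only option left). Eliminate 3 elsewhere: g.
a and d share exactly the 2 values {6, 8}; by pigeonhole those values go to them, so strike 6, 8 from f.
No further eliminations apply; e can still be any of 4, 5.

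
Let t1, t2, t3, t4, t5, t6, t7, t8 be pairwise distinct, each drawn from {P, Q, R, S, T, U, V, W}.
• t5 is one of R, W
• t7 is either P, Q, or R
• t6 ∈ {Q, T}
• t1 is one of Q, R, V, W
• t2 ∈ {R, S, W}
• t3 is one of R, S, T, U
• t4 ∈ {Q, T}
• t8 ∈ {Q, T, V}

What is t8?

Among the 8 variables, P fits only t7 (and all 8 values in {P, Q, R, S, T, U, V, W} must be used), so t7 = P.
Among the 7 still-open variables, U fits only t3 (and all 7 values in {Q, R, S, T, U, V, W} must be used), so t3 = U.
The 6 still-open variables together cover exactly {Q, R, S, T, V, W} — 6 values for 6 variables — and S appears only in t2's list, so t2 = S.
t4 and t6 share exactly the 2 values {Q, T}; by pigeonhole those values go to them, so strike Q, T from t1, t8.
So t8 = V.

V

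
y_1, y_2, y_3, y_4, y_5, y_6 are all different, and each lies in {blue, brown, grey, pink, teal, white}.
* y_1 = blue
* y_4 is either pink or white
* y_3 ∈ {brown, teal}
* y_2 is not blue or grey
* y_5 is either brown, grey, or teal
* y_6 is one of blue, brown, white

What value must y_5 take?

grey

y_1 must be blue (only option left). Strike blue from y_6.
The 5 still-open variables draw from only 5 values {brown, grey, pink, teal, white}, so each is used; only y_5 can be grey, hence y_5 = grey.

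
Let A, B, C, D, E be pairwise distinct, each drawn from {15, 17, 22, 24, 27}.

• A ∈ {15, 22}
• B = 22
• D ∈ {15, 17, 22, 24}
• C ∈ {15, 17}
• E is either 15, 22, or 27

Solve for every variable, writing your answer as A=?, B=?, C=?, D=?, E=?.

B's domain is down to {22}, so B = 22. Eliminate 22 elsewhere: A, D, E.
A's domain is down to {15}, so A = 15. Eliminate 15 elsewhere: C, D, E.
That leaves C = 17. Remove 17 from D.
D's domain is down to {24}, so D = 24.
E has just one choice, so E = 27.

A=15, B=22, C=17, D=24, E=27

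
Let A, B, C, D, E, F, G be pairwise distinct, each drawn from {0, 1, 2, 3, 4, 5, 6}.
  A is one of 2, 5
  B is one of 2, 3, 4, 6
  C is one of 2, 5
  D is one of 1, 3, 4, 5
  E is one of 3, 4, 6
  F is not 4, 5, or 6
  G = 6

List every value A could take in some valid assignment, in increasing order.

G has just one choice, so G = 6. So B, E can't be 6.
The 6 still-open variables draw from only 6 values {0, 1, 2, 3, 4, 5}, so each is used; only F can be 0, hence F = 0.
Among the 5 still-open variables, 1 fits only D (and all 5 values in {1, 2, 3, 4, 5} must be used), so D = 1.
A and C share exactly the 2 values {2, 5}; by pigeonhole those values go to them, so strike 2, 5 from B.
No further eliminations apply; A can still be any of 2, 5.

2, 5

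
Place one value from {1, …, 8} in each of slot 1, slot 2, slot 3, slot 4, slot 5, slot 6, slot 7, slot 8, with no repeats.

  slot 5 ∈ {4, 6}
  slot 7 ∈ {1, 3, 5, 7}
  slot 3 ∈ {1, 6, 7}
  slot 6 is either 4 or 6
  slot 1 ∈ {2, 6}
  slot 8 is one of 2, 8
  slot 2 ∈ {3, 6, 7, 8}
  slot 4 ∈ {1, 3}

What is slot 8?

Among the 8 variables, 5 fits only slot 7 (and all 8 values in {1, 2, 3, 4, 5, 6, 7, 8} must be used), so slot 7 = 5.
slot 5 and slot 6 between them cover only {4, 6} — a naked pair. Remove those values from slot 1, slot 2, slot 3.
That leaves slot 1 = 2. Remove 2 from slot 8.
So slot 8 = 8.

8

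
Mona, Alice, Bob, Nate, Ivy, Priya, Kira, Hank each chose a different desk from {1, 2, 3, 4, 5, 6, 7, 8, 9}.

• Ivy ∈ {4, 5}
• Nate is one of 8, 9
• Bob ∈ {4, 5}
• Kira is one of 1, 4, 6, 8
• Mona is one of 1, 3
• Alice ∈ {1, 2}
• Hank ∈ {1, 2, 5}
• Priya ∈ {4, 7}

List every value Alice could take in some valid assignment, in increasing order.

The 2 variables Bob and Ivy are confined to {4, 5}, which locks those values in; drop them from Priya, Kira, Hank.
Priya must be 7 (only option left).
The 2 variables Alice and Hank are confined to {1, 2}, which locks those values in; drop them from Mona, Kira.
Mona's domain is down to {3}, so Mona = 3.
No further eliminations apply; Alice can still be any of 1, 2.

1, 2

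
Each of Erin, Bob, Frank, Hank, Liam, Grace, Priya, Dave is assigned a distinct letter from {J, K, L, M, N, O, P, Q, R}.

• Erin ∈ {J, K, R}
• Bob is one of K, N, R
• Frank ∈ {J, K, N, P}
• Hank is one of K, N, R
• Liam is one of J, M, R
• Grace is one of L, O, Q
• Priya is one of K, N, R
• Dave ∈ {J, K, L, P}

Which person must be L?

Bob, Hank, Priya between them cover only {K, N, R} — a naked triple. Remove those values from Erin, Frank, Liam, Dave.
Erin has just one choice, so Erin = J. Remove J from Frank, Liam, Dave.
Frank has just one choice, so Frank = P. Eliminate P elsewhere: Dave.
So L goes to Dave.

Dave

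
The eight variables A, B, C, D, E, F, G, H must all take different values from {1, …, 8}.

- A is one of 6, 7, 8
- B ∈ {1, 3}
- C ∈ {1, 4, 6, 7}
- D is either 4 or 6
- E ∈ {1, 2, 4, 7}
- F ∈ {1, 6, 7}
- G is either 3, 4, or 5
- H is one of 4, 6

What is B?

3

Among the 8 variables, 2 fits only E (and all 8 values in {1, 2, 3, 4, 5, 6, 7, 8} must be used), so E = 2.
Among the 7 still-open variables, 5 fits only G (and all 7 values in {1, 3, 4, 5, 6, 7, 8} must be used), so G = 5.
The 6 still-open variables draw from only 6 values {1, 3, 4, 6, 7, 8}, so each is used; only B can be 3, hence B = 3.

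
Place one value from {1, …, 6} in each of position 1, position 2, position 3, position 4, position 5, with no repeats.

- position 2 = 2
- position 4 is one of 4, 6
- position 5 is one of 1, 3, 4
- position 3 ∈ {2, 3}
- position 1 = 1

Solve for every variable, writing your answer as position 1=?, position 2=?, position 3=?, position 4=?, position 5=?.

position 1's domain is down to {1}, so position 1 = 1. Strike 1 from position 5.
position 2 must be 2 (only option left). So position 3 can't be 2.
That leaves position 3 = 3. Strike 3 from position 5.
position 5 has just one choice, so position 5 = 4. Eliminate 4 elsewhere: position 4.
position 4's domain is down to {6}, so position 4 = 6.

position 1=1, position 2=2, position 3=3, position 4=6, position 5=4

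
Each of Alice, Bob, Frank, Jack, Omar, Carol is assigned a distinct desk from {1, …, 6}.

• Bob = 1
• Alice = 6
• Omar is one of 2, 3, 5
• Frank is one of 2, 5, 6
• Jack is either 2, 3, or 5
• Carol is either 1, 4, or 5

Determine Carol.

4

Alice has just one choice, so Alice = 6. Remove 6 from Frank.
Bob must be 1 (only option left). So Carol can't be 1.
The 4 still-open variables draw from only 4 values {2, 3, 4, 5}, so each is used; only Carol can be 4, hence Carol = 4.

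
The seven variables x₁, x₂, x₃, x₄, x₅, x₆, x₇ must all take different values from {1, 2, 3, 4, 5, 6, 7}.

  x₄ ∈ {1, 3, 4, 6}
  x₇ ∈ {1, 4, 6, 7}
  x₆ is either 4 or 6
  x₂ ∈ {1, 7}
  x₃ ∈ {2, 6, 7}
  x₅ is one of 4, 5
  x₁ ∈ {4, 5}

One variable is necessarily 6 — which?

x₆

Among the 7 variables, 2 fits only x₃ (and all 7 values in {1, 2, 3, 4, 5, 6, 7} must be used), so x₃ = 2.
Among the 6 still-open variables, 3 fits only x₄ (and all 6 values in {1, 3, 4, 5, 6, 7} must be used), so x₄ = 3.
x₁ and x₅ between them cover only {4, 5} — a naked pair. Remove those values from x₆, x₇.
So 6 goes to x₆.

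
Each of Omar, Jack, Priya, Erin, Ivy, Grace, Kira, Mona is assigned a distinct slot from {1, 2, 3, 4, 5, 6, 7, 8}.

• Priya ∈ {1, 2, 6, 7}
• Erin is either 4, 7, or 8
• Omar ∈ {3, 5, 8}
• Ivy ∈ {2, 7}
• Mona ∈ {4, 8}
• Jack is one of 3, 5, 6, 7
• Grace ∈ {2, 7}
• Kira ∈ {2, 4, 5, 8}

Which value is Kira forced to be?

5

Among the 8 variables, 1 fits only Priya (and all 8 values in {1, 2, 3, 4, 5, 6, 7, 8} must be used), so Priya = 1.
Among the 7 still-open variables, 6 fits only Jack (and all 7 values in {2, 3, 4, 5, 6, 7, 8} must be used), so Jack = 6.
Among the 6 still-open variables, 3 fits only Omar (and all 6 values in {2, 3, 4, 5, 7, 8} must be used), so Omar = 3.
The 5 still-open variables together cover exactly {2, 4, 5, 7, 8} — 5 values for 5 variables — and 5 appears only in Kira's list, so Kira = 5.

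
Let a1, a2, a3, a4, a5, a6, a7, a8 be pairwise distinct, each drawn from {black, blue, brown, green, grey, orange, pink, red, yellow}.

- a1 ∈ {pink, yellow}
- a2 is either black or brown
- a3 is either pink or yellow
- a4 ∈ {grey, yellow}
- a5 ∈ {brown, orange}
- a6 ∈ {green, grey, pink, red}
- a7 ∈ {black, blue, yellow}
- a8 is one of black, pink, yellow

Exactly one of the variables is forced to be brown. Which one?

a2

a1 and a3 share exactly the 2 values {pink, yellow}; by pigeonhole those values go to them, so strike pink, yellow from a4, a6, a7, a8.
a4 has just one choice, so a4 = grey. Remove grey from a6.
That leaves a8 = black. Remove black from a2, a7.
So brown goes to a2.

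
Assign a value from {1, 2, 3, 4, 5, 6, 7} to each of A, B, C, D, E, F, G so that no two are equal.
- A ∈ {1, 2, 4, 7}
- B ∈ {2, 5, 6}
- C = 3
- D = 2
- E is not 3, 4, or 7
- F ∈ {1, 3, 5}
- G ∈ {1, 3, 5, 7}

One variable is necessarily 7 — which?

C must be 3 (only option left). Strike 3 from F, G.
That leaves D = 2. Remove 2 from A, B, E.
Among the 5 still-open variables, 4 fits only A (and all 5 values in {1, 4, 5, 6, 7} must be used), so A = 4.
Among the 4 still-open variables, 7 fits only G (and all 4 values in {1, 5, 6, 7} must be used), so G = 7.

G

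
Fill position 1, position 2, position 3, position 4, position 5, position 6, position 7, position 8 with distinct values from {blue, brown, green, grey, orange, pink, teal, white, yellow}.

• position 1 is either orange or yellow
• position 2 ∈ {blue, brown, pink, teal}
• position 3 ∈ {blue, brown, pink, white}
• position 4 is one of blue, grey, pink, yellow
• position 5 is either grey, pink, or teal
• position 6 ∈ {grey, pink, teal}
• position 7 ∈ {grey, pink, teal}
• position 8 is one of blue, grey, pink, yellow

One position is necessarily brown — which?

The 8 variables draw from only 8 values {blue, brown, grey, orange, pink, teal, white, yellow}, so each is used; only position 1 can be orange, hence position 1 = orange.
The 7 still-open variables together cover exactly {blue, brown, grey, pink, teal, white, yellow} — 7 values for 7 variables — and white appears only in position 3's list, so position 3 = white.
The 6 still-open variables together cover exactly {blue, brown, grey, pink, teal, yellow} — 6 values for 6 variables — and brown appears only in position 2's list, so position 2 = brown.

position 2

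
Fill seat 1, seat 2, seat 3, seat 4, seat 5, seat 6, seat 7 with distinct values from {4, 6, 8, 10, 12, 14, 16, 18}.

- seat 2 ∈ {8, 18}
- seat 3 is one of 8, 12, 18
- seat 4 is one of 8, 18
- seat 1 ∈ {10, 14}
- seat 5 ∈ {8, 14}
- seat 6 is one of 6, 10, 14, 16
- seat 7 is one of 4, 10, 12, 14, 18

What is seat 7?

seat 2 and seat 4 share exactly the 2 values {8, 18}; by pigeonhole those values go to them, so strike 8, 18 from seat 3, seat 5, seat 7.
seat 3's domain is down to {12}, so seat 3 = 12. Remove 12 from seat 7.
seat 5 must be 14 (only option left). Strike 14 from seat 1, seat 6, seat 7.
seat 1 must be 10 (only option left). Eliminate 10 elsewhere: seat 6, seat 7.
So seat 7 = 4.

4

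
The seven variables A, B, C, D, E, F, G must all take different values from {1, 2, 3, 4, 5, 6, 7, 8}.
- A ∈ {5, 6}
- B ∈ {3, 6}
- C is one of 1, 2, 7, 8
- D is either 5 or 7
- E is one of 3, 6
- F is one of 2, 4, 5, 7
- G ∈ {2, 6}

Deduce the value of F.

B and E share exactly the 2 values {3, 6}; by pigeonhole those values go to them, so strike 3, 6 from A, G.
A has just one choice, so A = 5. Eliminate 5 elsewhere: D, F.
That leaves D = 7. Strike 7 from C, F.
That leaves G = 2. Eliminate 2 elsewhere: C, F.
So F = 4.

4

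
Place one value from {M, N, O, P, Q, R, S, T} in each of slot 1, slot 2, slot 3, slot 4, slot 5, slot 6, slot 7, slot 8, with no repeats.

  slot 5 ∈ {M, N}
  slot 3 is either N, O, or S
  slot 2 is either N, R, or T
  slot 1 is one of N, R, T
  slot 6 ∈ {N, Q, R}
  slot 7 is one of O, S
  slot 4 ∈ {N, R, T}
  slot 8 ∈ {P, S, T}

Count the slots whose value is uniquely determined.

The 8 variables draw from only 8 values {M, N, O, P, Q, R, S, T}, so each is used; only slot 5 can be M, hence slot 5 = M.
Among the 7 still-open variables, P fits only slot 8 (and all 7 values in {N, O, P, Q, R, S, T} must be used), so slot 8 = P.
The 6 still-open variables draw from only 6 values {N, O, Q, R, S, T}, so each is used; only slot 6 can be Q, hence slot 6 = Q.
slot 1, slot 2, slot 4 share exactly the 3 values {N, R, T}; by pigeonhole those values go to them, so strike N, R, T from slot 3.
Determined: slot 5=M, slot 6=Q, slot 8=P. The other slots each still have more than one consistent value. That makes 3.

3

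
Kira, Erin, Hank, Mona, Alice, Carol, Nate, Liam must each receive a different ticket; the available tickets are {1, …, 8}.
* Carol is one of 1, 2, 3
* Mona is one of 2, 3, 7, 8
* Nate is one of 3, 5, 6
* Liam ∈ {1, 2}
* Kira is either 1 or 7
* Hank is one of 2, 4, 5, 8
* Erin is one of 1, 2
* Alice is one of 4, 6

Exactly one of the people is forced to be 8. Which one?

Erin and Liam between them cover only {1, 2} — a naked pair. Remove those values from Kira, Hank, Mona, Carol.
That leaves Kira = 7. Eliminate 7 elsewhere: Mona.
Carol must be 3 (only option left). Remove 3 from Mona, Nate.
So 8 goes to Mona.

Mona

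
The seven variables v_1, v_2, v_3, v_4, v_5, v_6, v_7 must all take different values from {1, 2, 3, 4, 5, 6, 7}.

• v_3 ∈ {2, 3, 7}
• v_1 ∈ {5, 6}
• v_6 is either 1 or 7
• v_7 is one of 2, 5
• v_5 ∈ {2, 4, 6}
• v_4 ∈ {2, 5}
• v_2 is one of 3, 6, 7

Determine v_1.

The 7 variables draw from only 7 values {1, 2, 3, 4, 5, 6, 7}, so each is used; only v_6 can be 1, hence v_6 = 1.
Among the 6 still-open variables, 4 fits only v_5 (and all 6 values in {2, 3, 4, 5, 6, 7} must be used), so v_5 = 4.
The 2 variables v_4 and v_7 are confined to {2, 5}, which locks those values in; drop them from v_1, v_3.
So v_1 = 6.

6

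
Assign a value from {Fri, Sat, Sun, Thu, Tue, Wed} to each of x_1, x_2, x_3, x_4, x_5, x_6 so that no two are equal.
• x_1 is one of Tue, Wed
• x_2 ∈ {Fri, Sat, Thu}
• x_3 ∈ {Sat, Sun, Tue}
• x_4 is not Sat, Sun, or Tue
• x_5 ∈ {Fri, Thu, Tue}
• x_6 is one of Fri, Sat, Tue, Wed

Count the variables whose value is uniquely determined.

1

The 6 variables draw from only 6 values {Fri, Sat, Sun, Thu, Tue, Wed}, so each is used; only x_3 can be Sun, hence x_3 = Sun.
Determined: x_3=Sun. The other variables each still have more than one consistent value. That makes 1.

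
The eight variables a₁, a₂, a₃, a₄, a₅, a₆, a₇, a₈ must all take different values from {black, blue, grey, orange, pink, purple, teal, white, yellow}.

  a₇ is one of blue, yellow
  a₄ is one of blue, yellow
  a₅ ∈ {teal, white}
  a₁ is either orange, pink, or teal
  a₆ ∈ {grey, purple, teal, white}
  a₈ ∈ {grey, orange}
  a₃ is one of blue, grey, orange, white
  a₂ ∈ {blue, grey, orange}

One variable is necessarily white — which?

a₃

Among the 8 variables, pink fits only a₁ (and all 8 values in {blue, grey, orange, pink, purple, teal, white, yellow} must be used), so a₁ = pink.
The 7 still-open variables together cover exactly {blue, grey, orange, purple, teal, white, yellow} — 7 values for 7 variables — and purple appears only in a₆'s list, so a₆ = purple.
The 6 still-open variables draw from only 6 values {blue, grey, orange, teal, white, yellow}, so each is used; only a₅ can be teal, hence a₅ = teal.
The 5 still-open variables together cover exactly {blue, grey, orange, white, yellow} — 5 values for 5 variables — and white appears only in a₃'s list, so a₃ = white.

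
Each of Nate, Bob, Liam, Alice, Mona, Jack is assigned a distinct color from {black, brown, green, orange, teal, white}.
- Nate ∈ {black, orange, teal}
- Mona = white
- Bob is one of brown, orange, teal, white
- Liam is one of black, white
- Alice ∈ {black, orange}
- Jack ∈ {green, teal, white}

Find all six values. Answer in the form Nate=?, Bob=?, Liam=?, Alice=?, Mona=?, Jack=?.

Mona has just one choice, so Mona = white. Eliminate white elsewhere: Bob, Liam, Jack.
Liam must be black (only option left). Remove black from Nate, Alice.
That leaves Alice = orange. Eliminate orange elsewhere: Nate, Bob.
Nate has just one choice, so Nate = teal. Eliminate teal elsewhere: Bob, Jack.
That leaves Bob = brown.
Jack's domain is down to {green}, so Jack = green.

Nate=teal, Bob=brown, Liam=black, Alice=orange, Mona=white, Jack=green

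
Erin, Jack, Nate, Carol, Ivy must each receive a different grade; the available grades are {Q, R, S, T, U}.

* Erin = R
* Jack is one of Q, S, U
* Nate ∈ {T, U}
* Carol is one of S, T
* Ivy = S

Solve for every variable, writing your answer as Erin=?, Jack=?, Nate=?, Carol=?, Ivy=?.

Erin=R, Jack=Q, Nate=U, Carol=T, Ivy=S

Erin must be R (only option left).
Ivy's domain is down to {S}, so Ivy = S. Strike S from Jack, Carol.
Carol must be T (only option left). Eliminate T elsewhere: Nate.
Nate's domain is down to {U}, so Nate = U. Remove U from Jack.
That leaves Jack = Q.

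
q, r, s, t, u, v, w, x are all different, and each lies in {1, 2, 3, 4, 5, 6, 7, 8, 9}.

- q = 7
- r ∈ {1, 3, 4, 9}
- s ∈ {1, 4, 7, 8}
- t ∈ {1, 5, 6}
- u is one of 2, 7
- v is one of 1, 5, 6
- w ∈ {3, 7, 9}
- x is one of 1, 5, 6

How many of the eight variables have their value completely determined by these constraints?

q has just one choice, so q = 7. So s, u, w can't be 7.
u's domain is down to {2}, so u = 2.
The 3 variables t, v, x are confined to {1, 5, 6}, which locks those values in; drop them from r, s.
Determined: q=7, u=2. The other variables each still have more than one consistent value. That makes 2.

2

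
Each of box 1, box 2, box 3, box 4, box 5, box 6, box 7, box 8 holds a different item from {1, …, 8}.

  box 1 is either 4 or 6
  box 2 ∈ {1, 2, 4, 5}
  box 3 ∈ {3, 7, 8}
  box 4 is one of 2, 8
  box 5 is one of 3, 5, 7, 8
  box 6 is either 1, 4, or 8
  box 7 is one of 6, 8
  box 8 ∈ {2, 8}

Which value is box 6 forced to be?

1

The 2 variables box 4 and box 8 are confined to {2, 8}, which locks those values in; drop them from box 2, box 3, box 5, box 6, box 7.
box 7's domain is down to {6}, so box 7 = 6. Eliminate 6 elsewhere: box 1.
That leaves box 1 = 4. Strike 4 from box 2, box 6.
So box 6 = 1.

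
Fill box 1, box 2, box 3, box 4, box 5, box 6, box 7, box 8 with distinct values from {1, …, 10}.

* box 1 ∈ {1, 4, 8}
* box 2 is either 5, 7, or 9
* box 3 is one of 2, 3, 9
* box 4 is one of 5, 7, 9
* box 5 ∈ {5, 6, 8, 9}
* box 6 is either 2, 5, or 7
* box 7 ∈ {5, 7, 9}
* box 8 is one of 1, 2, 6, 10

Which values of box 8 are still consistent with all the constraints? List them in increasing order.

box 2, box 4, box 7 share exactly the 3 values {5, 7, 9}; by pigeonhole those values go to them, so strike 5, 7, 9 from box 3, box 5, box 6.
That leaves box 6 = 2. Eliminate 2 elsewhere: box 3, box 8.
box 3 has just one choice, so box 3 = 3.
No further eliminations apply; box 8 can still be any of 1, 6, 10.

1, 6, 10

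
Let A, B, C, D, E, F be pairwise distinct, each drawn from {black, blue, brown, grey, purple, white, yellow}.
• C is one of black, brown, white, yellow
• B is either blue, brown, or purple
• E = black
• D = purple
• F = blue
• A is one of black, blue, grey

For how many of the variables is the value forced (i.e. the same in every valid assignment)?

5

D's domain is down to {purple}, so D = purple. So B can't be purple.
E must be black (only option left). So A, C can't be black.
F has just one choice, so F = blue. Strike blue from A, B.
A's domain is down to {grey}, so A = grey.
B's domain is down to {brown}, so B = brown. So C can't be brown.
Determined: A=grey, B=brown, D=purple, E=black, F=blue. The other variables each still have more than one consistent value. That makes 5.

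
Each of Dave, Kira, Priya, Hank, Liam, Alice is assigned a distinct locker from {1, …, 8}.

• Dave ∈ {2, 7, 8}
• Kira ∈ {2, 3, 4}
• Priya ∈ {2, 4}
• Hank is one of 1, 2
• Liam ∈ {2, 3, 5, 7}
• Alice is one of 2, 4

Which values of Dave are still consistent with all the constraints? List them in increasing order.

7, 8

The 2 variables Priya and Alice are confined to {2, 4}, which locks those values in; drop them from Dave, Kira, Hank, Liam.
Kira's domain is down to {3}, so Kira = 3. Eliminate 3 elsewhere: Liam.
Hank's domain is down to {1}, so Hank = 1.
No further eliminations apply; Dave can still be any of 7, 8.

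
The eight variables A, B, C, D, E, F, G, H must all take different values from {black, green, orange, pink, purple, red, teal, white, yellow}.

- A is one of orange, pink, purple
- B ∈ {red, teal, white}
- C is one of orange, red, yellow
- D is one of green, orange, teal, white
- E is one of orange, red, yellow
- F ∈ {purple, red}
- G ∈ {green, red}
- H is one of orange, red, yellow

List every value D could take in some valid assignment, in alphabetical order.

teal, white

The 8 variables draw from only 8 values {green, orange, pink, purple, red, teal, white, yellow}, so each is used; only A can be pink, hence A = pink.
Among the 7 still-open variables, purple fits only F (and all 7 values in {green, orange, purple, red, teal, white, yellow} must be used), so F = purple.
C, E, H share exactly the 3 values {orange, red, yellow}; by pigeonhole those values go to them, so strike orange, red, yellow from B, D, G.
G must be green (only option left). Eliminate green elsewhere: D.
No further eliminations apply; D can still be any of teal, white.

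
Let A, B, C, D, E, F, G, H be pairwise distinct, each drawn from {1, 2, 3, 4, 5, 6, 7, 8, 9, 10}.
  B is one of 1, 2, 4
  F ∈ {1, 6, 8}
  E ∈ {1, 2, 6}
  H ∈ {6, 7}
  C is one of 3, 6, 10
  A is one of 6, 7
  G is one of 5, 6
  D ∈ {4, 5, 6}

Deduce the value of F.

A and H share exactly the 2 values {6, 7}; by pigeonhole those values go to them, so strike 6, 7 from C, D, E, F, G.
G's domain is down to {5}, so G = 5. Eliminate 5 elsewhere: D.
D has just one choice, so D = 4. So B can't be 4.
B and E share exactly the 2 values {1, 2}; by pigeonhole those values go to them, so strike 1, 2 from F.
So F = 8.

8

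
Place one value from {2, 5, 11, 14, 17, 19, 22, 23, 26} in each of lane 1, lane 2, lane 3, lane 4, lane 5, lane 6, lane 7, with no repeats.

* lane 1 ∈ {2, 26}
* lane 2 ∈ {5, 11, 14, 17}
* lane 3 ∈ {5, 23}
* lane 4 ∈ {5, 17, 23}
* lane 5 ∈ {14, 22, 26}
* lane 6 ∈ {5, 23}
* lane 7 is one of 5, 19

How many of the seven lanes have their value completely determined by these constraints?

lane 3 and lane 6 share exactly the 2 values {5, 23}; by pigeonhole those values go to them, so strike 5, 23 from lane 2, lane 4, lane 7.
That leaves lane 4 = 17. Strike 17 from lane 2.
lane 7's domain is down to {19}, so lane 7 = 19.
Determined: lane 4=17, lane 7=19. The other lanes each still have more than one consistent value. That makes 2.

2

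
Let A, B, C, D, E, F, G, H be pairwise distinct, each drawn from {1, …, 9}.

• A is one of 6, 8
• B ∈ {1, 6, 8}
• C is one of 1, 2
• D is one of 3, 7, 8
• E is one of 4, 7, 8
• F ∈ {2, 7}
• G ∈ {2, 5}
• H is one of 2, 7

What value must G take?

5

Among the 8 variables, 3 fits only D (and all 8 values in {1, 2, 3, 4, 5, 6, 7, 8} must be used), so D = 3.
The 7 still-open variables together cover exactly {1, 2, 4, 5, 6, 7, 8} — 7 values for 7 variables — and 4 appears only in E's list, so E = 4.
Among the 6 still-open variables, 5 fits only G (and all 6 values in {1, 2, 5, 6, 7, 8} must be used), so G = 5.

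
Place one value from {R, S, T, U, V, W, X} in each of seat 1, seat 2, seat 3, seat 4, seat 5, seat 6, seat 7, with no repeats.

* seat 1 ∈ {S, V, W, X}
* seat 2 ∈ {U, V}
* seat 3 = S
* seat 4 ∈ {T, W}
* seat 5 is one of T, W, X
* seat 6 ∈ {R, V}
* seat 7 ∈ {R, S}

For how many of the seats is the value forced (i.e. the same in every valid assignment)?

4

seat 3's domain is down to {S}, so seat 3 = S. Eliminate S elsewhere: seat 1, seat 7.
seat 7 has just one choice, so seat 7 = R. Eliminate R elsewhere: seat 6.
seat 6 must be V (only option left). So seat 1, seat 2 can't be V.
seat 2's domain is down to {U}, so seat 2 = U.
Determined: seat 2=U, seat 3=S, seat 6=V, seat 7=R. The other seats each still have more than one consistent value. That makes 4.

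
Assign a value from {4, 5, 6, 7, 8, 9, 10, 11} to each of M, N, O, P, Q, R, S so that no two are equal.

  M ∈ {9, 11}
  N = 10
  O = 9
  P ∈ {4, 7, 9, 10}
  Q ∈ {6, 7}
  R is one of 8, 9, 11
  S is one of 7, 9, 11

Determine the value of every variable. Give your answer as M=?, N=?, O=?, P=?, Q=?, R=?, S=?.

N has just one choice, so N = 10. Remove 10 from P.
O must be 9 (only option left). Strike 9 from M, P, R, S.
M's domain is down to {11}, so M = 11. Remove 11 from R, S.
That leaves R = 8.
S's domain is down to {7}, so S = 7. So P, Q can't be 7.
P's domain is down to {4}, so P = 4.
Q has just one choice, so Q = 6.

M=11, N=10, O=9, P=4, Q=6, R=8, S=7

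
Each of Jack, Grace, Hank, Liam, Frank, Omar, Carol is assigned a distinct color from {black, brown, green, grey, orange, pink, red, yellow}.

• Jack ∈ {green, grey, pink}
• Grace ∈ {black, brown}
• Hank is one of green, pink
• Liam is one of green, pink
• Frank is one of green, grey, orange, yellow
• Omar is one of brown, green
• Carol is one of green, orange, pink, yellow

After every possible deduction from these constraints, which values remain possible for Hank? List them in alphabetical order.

The 7 variables draw from only 7 values {black, brown, green, grey, orange, pink, yellow}, so each is used; only Grace can be black, hence Grace = black.
Among the 6 still-open variables, brown fits only Omar (and all 6 values in {brown, green, grey, orange, pink, yellow} must be used), so Omar = brown.
Hank and Liam share exactly the 2 values {green, pink}; by pigeonhole those values go to them, so strike green, pink from Jack, Frank, Carol.
That leaves Jack = grey. Strike grey from Frank.
No further eliminations apply; Hank can still be any of green, pink.

green, pink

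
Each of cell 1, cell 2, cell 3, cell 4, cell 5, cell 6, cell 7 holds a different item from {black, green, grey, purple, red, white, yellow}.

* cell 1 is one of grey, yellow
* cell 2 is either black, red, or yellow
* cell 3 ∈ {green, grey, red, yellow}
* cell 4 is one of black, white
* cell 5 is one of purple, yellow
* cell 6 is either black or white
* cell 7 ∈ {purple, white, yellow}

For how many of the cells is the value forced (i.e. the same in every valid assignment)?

Among the 7 variables, green fits only cell 3 (and all 7 values in {black, green, grey, purple, red, white, yellow} must be used), so cell 3 = green.
The 6 still-open variables draw from only 6 values {black, grey, purple, red, white, yellow}, so each is used; only cell 1 can be grey, hence cell 1 = grey.
The 5 still-open variables together cover exactly {black, purple, red, white, yellow} — 5 values for 5 variables — and red appears only in cell 2's list, so cell 2 = red.
The 2 variables cell 4 and cell 6 are confined to {black, white}, which locks those values in; drop them from cell 7.
Determined: cell 1=grey, cell 2=red, cell 3=green. The other cells each still have more than one consistent value. That makes 3.

3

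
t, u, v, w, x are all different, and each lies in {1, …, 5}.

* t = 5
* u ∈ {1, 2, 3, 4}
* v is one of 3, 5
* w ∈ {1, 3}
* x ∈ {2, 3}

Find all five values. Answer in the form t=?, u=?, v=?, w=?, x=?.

t=5, u=4, v=3, w=1, x=2

t has just one choice, so t = 5. Remove 5 from v.
v's domain is down to {3}, so v = 3. So u, w, x can't be 3.
w must be 1 (only option left). Remove 1 from u.
x's domain is down to {2}, so x = 2. Eliminate 2 elsewhere: u.
u has just one choice, so u = 4.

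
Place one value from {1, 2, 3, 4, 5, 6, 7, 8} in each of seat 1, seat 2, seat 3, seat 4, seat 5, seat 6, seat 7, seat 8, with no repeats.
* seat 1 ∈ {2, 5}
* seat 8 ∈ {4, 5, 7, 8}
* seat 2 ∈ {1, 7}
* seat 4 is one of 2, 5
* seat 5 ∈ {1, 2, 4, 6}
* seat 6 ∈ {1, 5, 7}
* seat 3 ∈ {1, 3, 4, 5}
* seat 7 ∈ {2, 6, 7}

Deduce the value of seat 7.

The 8 variables together cover exactly {1, 2, 3, 4, 5, 6, 7, 8} — 8 values for 8 variables — and 3 appears only in seat 3's list, so seat 3 = 3.
The 7 still-open variables draw from only 7 values {1, 2, 4, 5, 6, 7, 8}, so each is used; only seat 8 can be 8, hence seat 8 = 8.
The 6 still-open variables together cover exactly {1, 2, 4, 5, 6, 7} — 6 values for 6 variables — and 4 appears only in seat 5's list, so seat 5 = 4.
Among the 5 still-open variables, 6 fits only seat 7 (and all 5 values in {1, 2, 5, 6, 7} must be used), so seat 7 = 6.

6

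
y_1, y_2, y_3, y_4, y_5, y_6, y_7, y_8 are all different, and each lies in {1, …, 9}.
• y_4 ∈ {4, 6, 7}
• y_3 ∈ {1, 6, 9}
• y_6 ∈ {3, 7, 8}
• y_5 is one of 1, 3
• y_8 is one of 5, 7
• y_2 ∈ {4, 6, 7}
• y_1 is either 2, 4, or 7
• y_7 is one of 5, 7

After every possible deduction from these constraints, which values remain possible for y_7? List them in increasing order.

y_7 and y_8 share exactly the 2 values {5, 7}; by pigeonhole those values go to them, so strike 5, 7 from y_1, y_2, y_4, y_6.
y_2 and y_4 between them cover only {4, 6} — a naked pair. Remove those values from y_1, y_3.
That leaves y_1 = 2.
No further eliminations apply; y_7 can still be any of 5, 7.

5, 7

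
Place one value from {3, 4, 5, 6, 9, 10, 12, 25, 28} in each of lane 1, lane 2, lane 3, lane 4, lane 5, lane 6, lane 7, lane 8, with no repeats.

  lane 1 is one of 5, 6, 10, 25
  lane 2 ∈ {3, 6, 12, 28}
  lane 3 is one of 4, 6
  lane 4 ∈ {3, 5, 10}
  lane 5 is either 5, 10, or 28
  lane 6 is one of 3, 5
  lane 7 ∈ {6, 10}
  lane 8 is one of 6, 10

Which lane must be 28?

lane 5

Among the 8 variables, 4 fits only lane 3 (and all 8 values in {3, 4, 5, 6, 10, 12, 25, 28} must be used), so lane 3 = 4.
The 7 still-open variables draw from only 7 values {3, 5, 6, 10, 12, 25, 28}, so each is used; only lane 2 can be 12, hence lane 2 = 12.
The 6 still-open variables draw from only 6 values {3, 5, 6, 10, 25, 28}, so each is used; only lane 1 can be 25, hence lane 1 = 25.
The 5 still-open variables draw from only 5 values {3, 5, 6, 10, 28}, so each is used; only lane 5 can be 28, hence lane 5 = 28.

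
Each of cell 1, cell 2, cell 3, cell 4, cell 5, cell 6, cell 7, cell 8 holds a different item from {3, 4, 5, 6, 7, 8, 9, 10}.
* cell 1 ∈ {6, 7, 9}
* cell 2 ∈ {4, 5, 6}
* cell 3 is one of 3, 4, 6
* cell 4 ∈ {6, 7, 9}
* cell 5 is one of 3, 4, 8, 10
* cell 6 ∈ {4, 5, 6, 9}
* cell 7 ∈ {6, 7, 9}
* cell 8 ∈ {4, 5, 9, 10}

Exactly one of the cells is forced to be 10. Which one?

Among the 8 variables, 8 fits only cell 5 (and all 8 values in {3, 4, 5, 6, 7, 8, 9, 10} must be used), so cell 5 = 8.
The 7 still-open variables together cover exactly {3, 4, 5, 6, 7, 9, 10} — 7 values for 7 variables — and 3 appears only in cell 3's list, so cell 3 = 3.
The 6 still-open variables together cover exactly {4, 5, 6, 7, 9, 10} — 6 values for 6 variables — and 10 appears only in cell 8's list, so cell 8 = 10.

cell 8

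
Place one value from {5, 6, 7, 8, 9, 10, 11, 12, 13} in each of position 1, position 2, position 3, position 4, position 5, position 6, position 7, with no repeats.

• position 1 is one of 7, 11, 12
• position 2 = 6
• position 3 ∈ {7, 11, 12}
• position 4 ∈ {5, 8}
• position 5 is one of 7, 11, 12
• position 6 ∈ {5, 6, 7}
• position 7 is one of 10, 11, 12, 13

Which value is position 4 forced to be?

position 2 must be 6 (only option left). Remove 6 from position 6.
position 1, position 3, position 5 share exactly the 3 values {7, 11, 12}; by pigeonhole those values go to them, so strike 7, 11, 12 from position 6, position 7.
position 6 must be 5 (only option left). Remove 5 from position 4.
So position 4 = 8.

8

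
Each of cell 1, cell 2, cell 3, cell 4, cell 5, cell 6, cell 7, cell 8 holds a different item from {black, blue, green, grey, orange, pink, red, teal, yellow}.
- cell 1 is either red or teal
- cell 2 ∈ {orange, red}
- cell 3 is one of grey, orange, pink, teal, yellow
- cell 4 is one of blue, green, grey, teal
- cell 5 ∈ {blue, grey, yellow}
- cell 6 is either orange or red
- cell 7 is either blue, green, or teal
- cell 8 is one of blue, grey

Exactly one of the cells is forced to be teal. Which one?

The 8 variables together cover exactly {blue, green, grey, orange, pink, red, teal, yellow} — 8 values for 8 variables — and pink appears only in cell 3's list, so cell 3 = pink.
The 7 still-open variables draw from only 7 values {blue, green, grey, orange, red, teal, yellow}, so each is used; only cell 5 can be yellow, hence cell 5 = yellow.
cell 2 and cell 6 share exactly the 2 values {orange, red}; by pigeonhole those values go to them, so strike orange, red from cell 1.
So teal goes to cell 1.

cell 1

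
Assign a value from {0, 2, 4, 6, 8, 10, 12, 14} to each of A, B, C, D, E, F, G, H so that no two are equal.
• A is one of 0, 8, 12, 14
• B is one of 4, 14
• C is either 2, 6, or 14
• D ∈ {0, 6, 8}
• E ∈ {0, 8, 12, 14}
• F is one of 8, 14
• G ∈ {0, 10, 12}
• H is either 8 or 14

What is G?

10

The 8 variables together cover exactly {0, 2, 4, 6, 8, 10, 12, 14} — 8 values for 8 variables — and 2 appears only in C's list, so C = 2.
Among the 7 still-open variables, 4 fits only B (and all 7 values in {0, 4, 6, 8, 10, 12, 14} must be used), so B = 4.
The 6 still-open variables together cover exactly {0, 6, 8, 10, 12, 14} — 6 values for 6 variables — and 6 appears only in D's list, so D = 6.
Among the 5 still-open variables, 10 fits only G (and all 5 values in {0, 8, 10, 12, 14} must be used), so G = 10.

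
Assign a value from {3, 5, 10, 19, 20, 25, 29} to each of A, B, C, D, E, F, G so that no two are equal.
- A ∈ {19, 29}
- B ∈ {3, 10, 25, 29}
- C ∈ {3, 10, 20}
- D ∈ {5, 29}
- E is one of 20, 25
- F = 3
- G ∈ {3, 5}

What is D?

29

F has just one choice, so F = 3. So B, C, G can't be 3.
That leaves G = 5. Remove 5 from D.
So D = 29.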